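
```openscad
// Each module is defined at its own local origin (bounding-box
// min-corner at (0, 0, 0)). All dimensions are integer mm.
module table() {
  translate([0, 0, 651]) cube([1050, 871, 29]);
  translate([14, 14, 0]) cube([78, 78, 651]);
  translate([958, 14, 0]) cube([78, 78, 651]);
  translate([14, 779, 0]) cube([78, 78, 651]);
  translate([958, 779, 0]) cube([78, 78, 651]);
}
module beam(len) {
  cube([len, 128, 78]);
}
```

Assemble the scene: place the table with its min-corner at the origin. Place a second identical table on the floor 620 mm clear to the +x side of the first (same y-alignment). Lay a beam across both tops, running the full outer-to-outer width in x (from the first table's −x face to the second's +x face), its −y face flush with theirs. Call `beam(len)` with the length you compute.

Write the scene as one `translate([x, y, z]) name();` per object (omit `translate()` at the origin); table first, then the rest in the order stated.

table();
translate([1670, 0, 0]) table();
translate([0, 0, 680]) beam(2720);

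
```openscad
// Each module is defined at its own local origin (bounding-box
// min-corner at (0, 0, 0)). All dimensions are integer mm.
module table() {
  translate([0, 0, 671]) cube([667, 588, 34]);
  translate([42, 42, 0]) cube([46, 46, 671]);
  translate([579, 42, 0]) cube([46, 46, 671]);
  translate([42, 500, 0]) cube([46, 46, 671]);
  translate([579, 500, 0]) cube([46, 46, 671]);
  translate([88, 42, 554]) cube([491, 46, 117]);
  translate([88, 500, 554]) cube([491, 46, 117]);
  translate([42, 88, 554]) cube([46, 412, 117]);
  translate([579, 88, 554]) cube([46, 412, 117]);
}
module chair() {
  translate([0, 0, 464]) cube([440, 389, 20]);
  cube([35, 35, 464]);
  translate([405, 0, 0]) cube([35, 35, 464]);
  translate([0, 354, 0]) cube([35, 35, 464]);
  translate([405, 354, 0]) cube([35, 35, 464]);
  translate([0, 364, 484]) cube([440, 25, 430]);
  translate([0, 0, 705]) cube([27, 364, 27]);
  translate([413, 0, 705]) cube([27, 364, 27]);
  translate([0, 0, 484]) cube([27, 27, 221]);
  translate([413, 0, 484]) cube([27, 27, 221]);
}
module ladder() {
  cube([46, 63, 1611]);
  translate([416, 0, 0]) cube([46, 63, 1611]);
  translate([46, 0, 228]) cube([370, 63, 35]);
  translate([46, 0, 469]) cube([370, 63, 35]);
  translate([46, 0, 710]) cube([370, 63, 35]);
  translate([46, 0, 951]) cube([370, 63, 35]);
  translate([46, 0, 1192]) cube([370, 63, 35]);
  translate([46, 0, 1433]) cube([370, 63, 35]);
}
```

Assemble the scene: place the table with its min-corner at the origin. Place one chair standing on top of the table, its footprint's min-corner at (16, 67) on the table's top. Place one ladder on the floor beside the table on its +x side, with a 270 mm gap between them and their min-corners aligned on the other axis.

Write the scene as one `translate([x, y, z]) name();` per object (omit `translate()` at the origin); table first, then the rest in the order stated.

table();
translate([16, 67, 705]) chair();
translate([937, 0, 0]) ladder();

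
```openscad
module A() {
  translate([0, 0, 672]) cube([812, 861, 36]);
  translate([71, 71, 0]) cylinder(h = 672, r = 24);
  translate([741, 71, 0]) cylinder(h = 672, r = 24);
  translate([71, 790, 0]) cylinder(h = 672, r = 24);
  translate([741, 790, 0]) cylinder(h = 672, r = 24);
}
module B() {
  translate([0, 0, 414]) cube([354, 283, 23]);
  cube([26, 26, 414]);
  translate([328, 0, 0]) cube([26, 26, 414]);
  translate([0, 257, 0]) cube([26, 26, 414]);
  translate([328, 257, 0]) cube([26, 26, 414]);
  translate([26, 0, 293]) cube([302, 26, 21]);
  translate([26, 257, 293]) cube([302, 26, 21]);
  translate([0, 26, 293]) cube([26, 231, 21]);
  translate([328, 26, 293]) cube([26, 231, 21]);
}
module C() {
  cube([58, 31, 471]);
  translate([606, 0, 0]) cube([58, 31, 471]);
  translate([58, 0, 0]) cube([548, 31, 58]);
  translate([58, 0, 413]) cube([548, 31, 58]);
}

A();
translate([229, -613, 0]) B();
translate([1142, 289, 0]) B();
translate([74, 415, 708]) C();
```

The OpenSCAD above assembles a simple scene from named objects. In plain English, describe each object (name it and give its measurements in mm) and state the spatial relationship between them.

A is a rectangular dining table. The top is 812×861×36 mm with its upper surface at z = 708 mm. It stands on four round legs of 48 mm diameter, each leg's bounding box inset 47 mm from the nearest pair of top edges, running from the floor to the underside of the top.

B is a four-legged stool. The seat is a 354×283×23 mm slab whose top surface is at z = 437 mm; four square legs, each 26×26 mm in cross-section, run from the floor (z = 0) to the underside of the seat, each flush with a corner of the seat. Four stretchers, 26 mm wide and 21 mm tall, connect adjacent legs with their undersides at z = 293 mm, each running between the inner faces of the legs it joins and aligned with the legs' outer faces on the other axis.

C is a picture frame with a 548×355 mm rectangular opening (x by z) and a uniform 58 mm border on every side. Frame depth is 31 mm along y. It is built from two vertical stiles running the full outside height and two horizontal rails spanning the gap between the stiles.

Two stools sit around the table at the −y, +x sides. The picture frame is on top of the table, centred.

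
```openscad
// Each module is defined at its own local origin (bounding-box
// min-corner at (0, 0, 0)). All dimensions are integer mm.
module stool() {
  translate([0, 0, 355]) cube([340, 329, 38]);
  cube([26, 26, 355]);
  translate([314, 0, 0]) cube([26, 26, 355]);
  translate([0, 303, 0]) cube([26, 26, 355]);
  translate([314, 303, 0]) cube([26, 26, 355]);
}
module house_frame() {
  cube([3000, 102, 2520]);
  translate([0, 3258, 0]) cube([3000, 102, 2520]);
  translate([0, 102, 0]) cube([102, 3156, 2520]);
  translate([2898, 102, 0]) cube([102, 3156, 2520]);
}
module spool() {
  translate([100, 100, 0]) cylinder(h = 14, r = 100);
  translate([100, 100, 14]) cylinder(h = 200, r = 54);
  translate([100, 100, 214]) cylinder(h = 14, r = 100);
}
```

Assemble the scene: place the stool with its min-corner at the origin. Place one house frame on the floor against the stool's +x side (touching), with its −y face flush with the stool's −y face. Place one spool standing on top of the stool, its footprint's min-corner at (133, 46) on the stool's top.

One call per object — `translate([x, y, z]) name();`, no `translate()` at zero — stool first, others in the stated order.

stool();
translate([340, 0, 0]) house_frame();
translate([133, 46, 393]) spool();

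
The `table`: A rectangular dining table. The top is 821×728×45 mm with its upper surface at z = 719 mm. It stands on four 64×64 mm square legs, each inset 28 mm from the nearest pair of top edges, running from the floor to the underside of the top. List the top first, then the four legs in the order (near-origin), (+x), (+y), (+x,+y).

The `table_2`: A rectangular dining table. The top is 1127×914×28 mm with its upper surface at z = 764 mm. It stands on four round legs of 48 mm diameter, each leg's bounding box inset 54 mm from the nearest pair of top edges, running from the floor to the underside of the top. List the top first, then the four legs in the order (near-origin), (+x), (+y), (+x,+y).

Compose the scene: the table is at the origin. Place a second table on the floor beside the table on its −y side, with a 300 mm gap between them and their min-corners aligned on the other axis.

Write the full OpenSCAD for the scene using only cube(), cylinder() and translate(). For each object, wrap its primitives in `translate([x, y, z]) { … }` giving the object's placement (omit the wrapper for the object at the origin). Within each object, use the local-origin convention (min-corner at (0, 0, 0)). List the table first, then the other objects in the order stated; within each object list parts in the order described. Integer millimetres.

translate([0, 0, 674]) cube([821, 728, 45]);
translate([28, 28, 0]) cube([64, 64, 674]);
translate([729, 28, 0]) cube([64, 64, 674]);
translate([28, 636, 0]) cube([64, 64, 674]);
translate([729, 636, 0]) cube([64, 64, 674]);
translate([0, -1214, 0]) {
  translate([0, 0, 736]) cube([1127, 914, 28]);
  translate([78, 78, 0]) cylinder(h = 736, r = 24);
  translate([1049, 78, 0]) cylinder(h = 736, r = 24);
  translate([78, 836, 0]) cylinder(h = 736, r = 24);
  translate([1049, 836, 0]) cylinder(h = 736, r = 24);
}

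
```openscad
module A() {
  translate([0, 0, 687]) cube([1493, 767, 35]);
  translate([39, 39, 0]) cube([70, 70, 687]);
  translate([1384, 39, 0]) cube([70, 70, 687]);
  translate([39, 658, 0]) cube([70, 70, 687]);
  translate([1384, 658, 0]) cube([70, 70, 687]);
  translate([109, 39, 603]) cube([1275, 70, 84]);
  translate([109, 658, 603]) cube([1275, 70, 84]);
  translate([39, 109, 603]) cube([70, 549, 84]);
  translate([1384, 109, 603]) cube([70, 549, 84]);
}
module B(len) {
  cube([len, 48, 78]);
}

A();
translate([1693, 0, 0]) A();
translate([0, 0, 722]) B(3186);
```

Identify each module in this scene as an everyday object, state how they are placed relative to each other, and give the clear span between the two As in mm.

Second table starts at x = 1693; first ends at x = 1493; clear span = 1693 − 1493 = 200 mm.

A is a table. B is a beam. A beam spans the tops of two tables. The clear span between the two tables is 200 mm.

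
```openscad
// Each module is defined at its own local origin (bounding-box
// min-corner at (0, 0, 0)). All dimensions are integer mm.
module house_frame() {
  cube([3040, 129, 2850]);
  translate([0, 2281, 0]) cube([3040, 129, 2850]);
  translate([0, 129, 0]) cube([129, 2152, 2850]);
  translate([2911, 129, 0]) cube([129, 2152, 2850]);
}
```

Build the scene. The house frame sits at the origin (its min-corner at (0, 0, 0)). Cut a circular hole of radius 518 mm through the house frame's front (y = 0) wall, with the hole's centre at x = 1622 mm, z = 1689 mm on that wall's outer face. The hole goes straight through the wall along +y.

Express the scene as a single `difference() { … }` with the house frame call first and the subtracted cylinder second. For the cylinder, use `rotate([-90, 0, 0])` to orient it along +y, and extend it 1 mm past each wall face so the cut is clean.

difference() {
  house_frame();
  translate([1622, -1, 1689]) rotate([-90, 0, 0]) cylinder(h = 131, r = 518);
}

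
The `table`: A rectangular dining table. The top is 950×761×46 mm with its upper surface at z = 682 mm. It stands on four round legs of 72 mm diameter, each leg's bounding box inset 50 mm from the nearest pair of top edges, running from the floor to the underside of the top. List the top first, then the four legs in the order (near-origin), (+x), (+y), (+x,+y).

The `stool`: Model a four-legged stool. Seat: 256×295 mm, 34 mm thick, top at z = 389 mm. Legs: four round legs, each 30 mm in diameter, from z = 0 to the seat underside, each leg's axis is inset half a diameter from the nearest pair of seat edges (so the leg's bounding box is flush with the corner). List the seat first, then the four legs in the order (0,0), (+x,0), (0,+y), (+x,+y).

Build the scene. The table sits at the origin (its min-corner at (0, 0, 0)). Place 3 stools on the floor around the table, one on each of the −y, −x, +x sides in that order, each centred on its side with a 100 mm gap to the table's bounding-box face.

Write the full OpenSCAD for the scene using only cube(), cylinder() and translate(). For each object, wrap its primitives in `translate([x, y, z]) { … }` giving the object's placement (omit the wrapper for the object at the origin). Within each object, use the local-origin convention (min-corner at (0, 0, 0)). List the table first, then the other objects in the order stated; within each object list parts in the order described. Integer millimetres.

translate([0, 0, 636]) cube([950, 761, 46]);
translate([86, 86, 0]) cylinder(h = 636, r = 36);
translate([864, 86, 0]) cylinder(h = 636, r = 36);
translate([86, 675, 0]) cylinder(h = 636, r = 36);
translate([864, 675, 0]) cylinder(h = 636, r = 36);
translate([347, -395, 0]) {
  translate([0, 0, 355]) cube([256, 295, 34]);
  translate([15, 15, 0]) cylinder(h = 355, r = 15);
  translate([241, 15, 0]) cylinder(h = 355, r = 15);
  translate([15, 280, 0]) cylinder(h = 355, r = 15);
  translate([241, 280, 0]) cylinder(h = 355, r = 15);
}
translate([-356, 233, 0]) {
  translate([0, 0, 355]) cube([256, 295, 34]);
  translate([15, 15, 0]) cylinder(h = 355, r = 15);
  translate([241, 15, 0]) cylinder(h = 355, r = 15);
  translate([15, 280, 0]) cylinder(h = 355, r = 15);
  translate([241, 280, 0]) cylinder(h = 355, r = 15);
}
translate([1050, 233, 0]) {
  translate([0, 0, 355]) cube([256, 295, 34]);
  translate([15, 15, 0]) cylinder(h = 355, r = 15);
  translate([241, 15, 0]) cylinder(h = 355, r = 15);
  translate([15, 280, 0]) cylinder(h = 355, r = 15);
  translate([241, 280, 0]) cylinder(h = 355, r = 15);
}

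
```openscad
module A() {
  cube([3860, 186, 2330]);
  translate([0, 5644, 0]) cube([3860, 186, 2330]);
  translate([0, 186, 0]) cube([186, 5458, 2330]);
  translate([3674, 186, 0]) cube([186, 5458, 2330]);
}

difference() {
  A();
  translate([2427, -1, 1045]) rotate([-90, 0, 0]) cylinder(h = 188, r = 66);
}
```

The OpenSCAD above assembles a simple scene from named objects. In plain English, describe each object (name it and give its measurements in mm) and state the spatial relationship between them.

A is the wall frame of a small rectangular building: four walls, each 2330 mm tall and 186 mm thick, enclosing a footprint 3860 mm (x) by 5830 mm (y) outside-to-outside, with no floor or roof. The front and back walls (the −y and +y sides) span the full width; the two side walls fit between them.

The house frame has a circular hole of radius 66 mm through its front wall, centred at (x = 2427, z = 1045).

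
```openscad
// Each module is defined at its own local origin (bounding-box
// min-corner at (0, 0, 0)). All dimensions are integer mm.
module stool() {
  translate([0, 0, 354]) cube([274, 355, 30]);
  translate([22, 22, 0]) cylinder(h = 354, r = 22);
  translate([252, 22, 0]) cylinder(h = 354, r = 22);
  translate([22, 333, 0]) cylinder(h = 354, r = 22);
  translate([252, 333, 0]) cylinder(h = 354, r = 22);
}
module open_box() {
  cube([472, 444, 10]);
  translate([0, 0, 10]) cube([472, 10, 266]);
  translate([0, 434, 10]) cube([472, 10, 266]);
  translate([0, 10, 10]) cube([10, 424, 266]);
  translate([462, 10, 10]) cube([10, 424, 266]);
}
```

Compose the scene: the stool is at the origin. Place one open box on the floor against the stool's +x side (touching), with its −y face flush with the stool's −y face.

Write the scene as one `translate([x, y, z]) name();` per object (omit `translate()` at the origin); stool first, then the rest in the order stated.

stool();
translate([274, 0, 0]) open_box();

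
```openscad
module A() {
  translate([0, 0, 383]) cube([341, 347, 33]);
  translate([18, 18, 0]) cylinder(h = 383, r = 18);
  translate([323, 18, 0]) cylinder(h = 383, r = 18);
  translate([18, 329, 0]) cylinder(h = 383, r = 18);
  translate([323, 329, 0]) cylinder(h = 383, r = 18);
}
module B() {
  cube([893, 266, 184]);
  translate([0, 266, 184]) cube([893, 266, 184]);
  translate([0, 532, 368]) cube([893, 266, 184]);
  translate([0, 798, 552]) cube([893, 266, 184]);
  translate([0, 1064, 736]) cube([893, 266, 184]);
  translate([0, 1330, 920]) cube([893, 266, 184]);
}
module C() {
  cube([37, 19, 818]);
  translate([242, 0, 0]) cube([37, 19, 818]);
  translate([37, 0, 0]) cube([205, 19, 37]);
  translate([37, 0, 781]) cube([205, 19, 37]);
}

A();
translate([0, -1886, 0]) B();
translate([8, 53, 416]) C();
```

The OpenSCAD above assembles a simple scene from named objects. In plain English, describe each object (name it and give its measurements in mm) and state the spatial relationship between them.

A is a simple wooden stool: a rectangular seat 341 mm (x) by 347 mm (y), 33 mm thick, top face at z = 416 mm, on four round legs, each 36 mm in diameter. The legs rest on z = 0, each leg's axis is inset half a diameter from the nearest pair of seat edges (so the leg's bounding box is flush with the corner).

B is a run of 6 identical solid stair steps. Each tread is 893×266 mm and each step block is 184 mm high. Step 1 rests on the floor; step k is offset from step 1 by (k−1)×266 mm in y and (k−1)×184 mm in z.

C is a rectangular picture frame lying in the x–z plane (depth along y). The opening is 205 mm wide (x) by 744 mm tall (z), surrounded by a border 37 mm wide on all four sides. The frame is 19 mm deep and is made of two full-height vertical stiles with two horizontal rails fitted between them.

The staircase is on the floor beside the stool on its −y side. The picture frame is on top of the stool.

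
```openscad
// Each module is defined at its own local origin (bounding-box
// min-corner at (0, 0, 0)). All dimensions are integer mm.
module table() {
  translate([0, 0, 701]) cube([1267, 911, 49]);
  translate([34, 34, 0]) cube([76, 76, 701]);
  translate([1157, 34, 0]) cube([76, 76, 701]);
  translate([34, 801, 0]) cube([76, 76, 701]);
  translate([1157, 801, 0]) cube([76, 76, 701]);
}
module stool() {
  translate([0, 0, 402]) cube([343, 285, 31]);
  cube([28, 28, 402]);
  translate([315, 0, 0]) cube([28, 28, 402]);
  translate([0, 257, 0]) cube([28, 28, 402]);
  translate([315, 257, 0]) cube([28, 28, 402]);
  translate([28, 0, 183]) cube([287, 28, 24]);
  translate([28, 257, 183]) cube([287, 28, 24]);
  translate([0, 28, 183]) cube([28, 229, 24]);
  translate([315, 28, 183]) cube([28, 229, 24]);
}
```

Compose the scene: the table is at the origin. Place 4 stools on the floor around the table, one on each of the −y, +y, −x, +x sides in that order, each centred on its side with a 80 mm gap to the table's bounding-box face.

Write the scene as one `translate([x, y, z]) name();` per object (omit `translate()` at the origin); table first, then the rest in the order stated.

table();
translate([462, -365, 0]) stool();
translate([462, 991, 0]) stool();
translate([-423, 313, 0]) stool();
translate([1347, 313, 0]) stool();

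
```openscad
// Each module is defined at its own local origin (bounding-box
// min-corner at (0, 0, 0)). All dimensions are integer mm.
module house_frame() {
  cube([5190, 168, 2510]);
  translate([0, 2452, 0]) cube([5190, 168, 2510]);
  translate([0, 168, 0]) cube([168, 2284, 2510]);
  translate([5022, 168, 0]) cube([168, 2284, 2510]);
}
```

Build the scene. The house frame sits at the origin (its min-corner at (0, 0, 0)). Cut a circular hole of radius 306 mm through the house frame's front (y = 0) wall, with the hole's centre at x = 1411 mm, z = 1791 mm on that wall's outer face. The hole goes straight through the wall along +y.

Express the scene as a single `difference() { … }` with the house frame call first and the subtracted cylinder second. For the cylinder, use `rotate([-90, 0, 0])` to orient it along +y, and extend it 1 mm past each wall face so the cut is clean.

difference() {
  house_frame();
  translate([1411, -1, 1791]) rotate([-90, 0, 0]) cylinder(h = 170, r = 306);
}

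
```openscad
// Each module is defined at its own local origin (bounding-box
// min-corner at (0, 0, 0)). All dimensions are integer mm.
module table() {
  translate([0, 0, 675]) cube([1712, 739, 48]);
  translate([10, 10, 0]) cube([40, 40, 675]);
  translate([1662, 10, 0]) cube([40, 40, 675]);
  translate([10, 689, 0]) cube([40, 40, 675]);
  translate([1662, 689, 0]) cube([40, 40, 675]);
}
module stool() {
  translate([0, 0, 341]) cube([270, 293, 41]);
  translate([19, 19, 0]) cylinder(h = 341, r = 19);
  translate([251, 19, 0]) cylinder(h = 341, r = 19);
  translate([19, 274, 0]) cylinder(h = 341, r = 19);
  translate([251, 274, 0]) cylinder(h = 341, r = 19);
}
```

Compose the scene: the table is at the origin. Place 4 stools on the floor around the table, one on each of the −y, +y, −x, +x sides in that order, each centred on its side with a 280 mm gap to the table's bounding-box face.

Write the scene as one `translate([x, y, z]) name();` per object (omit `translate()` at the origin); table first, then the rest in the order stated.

table();
translate([721, -573, 0]) stool();
translate([721, 1019, 0]) stool();
translate([-550, 223, 0]) stool();
translate([1992, 223, 0]) stool();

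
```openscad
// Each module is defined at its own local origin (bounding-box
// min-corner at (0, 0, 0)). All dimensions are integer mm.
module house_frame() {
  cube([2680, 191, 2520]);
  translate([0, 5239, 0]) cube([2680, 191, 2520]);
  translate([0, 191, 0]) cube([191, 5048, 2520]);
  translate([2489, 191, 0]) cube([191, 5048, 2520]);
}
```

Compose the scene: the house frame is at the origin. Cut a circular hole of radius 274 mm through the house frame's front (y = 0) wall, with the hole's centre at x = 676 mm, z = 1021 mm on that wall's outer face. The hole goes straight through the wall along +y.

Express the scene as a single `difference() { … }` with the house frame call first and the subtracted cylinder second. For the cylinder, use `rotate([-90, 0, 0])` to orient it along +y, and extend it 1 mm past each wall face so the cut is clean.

difference() {
  house_frame();
  translate([676, -1, 1021]) rotate([-90, 0, 0]) cylinder(h = 193, r = 274);
}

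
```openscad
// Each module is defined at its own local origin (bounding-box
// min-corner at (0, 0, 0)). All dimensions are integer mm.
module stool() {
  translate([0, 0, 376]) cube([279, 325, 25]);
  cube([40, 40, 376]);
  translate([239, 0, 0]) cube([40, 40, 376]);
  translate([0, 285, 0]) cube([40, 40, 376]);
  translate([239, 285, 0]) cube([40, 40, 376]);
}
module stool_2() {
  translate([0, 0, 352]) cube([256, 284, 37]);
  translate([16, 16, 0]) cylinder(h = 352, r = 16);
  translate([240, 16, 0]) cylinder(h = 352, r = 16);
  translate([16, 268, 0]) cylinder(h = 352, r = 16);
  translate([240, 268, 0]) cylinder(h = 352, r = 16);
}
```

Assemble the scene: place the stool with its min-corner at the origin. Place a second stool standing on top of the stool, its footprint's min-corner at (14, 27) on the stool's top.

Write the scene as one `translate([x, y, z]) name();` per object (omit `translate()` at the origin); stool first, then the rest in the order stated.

stool();
translate([14, 27, 401]) stool_2();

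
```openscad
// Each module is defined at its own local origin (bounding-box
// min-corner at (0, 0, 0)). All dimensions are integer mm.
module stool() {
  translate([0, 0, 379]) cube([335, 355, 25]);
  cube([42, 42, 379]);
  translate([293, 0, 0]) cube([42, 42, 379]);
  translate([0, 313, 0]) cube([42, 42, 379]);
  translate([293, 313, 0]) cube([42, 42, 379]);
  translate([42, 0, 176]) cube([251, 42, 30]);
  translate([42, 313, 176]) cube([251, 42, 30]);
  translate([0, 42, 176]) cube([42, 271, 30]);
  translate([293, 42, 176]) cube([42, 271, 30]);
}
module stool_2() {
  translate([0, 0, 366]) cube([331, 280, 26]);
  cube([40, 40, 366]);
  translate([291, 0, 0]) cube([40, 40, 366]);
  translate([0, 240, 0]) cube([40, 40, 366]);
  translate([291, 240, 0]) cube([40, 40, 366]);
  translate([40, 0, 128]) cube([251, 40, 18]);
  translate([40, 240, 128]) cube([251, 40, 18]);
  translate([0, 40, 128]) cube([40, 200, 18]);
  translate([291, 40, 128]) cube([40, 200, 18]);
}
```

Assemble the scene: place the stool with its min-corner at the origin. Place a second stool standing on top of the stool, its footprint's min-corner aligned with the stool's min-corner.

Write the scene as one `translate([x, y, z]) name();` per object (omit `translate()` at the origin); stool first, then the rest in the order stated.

stool();
translate([0, 0, 404]) stool_2();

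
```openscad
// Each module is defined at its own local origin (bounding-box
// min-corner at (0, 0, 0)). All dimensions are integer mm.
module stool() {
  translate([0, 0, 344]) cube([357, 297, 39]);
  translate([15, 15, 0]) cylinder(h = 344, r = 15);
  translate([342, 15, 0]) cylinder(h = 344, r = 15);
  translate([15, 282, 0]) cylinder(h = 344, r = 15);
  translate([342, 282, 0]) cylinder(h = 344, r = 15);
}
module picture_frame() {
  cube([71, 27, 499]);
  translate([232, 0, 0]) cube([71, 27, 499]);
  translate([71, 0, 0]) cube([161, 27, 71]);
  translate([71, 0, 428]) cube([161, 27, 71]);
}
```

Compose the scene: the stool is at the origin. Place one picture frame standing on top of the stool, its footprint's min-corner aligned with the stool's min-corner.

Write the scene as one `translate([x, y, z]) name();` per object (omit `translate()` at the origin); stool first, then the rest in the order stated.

stool();
translate([0, 0, 383]) picture_frame();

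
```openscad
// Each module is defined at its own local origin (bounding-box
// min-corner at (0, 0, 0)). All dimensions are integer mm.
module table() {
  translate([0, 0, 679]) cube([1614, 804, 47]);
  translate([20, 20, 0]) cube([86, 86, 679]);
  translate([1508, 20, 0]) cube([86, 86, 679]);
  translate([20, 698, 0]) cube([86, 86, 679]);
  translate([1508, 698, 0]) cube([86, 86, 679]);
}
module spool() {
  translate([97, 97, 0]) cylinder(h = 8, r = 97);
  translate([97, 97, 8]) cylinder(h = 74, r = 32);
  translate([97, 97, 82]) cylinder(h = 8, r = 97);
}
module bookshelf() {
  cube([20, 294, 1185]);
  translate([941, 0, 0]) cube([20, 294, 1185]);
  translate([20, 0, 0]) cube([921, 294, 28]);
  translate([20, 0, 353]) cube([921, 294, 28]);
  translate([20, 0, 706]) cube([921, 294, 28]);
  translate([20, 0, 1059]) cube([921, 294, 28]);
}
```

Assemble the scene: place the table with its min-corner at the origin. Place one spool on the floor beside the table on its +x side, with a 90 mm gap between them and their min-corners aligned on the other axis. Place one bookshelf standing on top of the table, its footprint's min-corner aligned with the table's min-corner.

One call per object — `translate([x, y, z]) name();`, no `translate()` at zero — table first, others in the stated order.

table();
translate([1704, 0, 0]) spool();
translate([0, 0, 726]) bookshelf();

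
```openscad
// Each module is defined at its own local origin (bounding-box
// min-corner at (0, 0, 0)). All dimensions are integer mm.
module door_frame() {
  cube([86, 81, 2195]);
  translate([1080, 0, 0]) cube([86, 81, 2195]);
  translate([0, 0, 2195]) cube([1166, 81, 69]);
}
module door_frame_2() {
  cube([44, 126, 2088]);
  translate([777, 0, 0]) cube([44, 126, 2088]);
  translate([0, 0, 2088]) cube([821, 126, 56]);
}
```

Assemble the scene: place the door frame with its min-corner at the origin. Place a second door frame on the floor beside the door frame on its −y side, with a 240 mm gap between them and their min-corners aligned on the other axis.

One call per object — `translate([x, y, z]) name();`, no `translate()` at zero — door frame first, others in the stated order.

door_frame();
translate([0, -366, 0]) door_frame_2();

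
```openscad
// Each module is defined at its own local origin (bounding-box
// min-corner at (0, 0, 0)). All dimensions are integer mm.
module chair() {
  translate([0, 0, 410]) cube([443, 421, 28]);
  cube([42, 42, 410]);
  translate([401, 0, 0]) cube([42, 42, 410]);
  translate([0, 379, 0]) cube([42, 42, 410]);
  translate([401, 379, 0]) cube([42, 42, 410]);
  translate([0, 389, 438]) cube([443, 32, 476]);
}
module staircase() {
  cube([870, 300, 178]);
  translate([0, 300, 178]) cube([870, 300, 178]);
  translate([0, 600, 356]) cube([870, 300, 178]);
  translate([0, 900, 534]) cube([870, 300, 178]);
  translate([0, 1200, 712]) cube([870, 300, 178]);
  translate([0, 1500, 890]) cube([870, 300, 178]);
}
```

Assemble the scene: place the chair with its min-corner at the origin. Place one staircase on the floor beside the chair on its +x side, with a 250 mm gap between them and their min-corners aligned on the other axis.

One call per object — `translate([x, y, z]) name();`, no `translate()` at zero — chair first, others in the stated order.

chair();
translate([693, 0, 0]) staircase();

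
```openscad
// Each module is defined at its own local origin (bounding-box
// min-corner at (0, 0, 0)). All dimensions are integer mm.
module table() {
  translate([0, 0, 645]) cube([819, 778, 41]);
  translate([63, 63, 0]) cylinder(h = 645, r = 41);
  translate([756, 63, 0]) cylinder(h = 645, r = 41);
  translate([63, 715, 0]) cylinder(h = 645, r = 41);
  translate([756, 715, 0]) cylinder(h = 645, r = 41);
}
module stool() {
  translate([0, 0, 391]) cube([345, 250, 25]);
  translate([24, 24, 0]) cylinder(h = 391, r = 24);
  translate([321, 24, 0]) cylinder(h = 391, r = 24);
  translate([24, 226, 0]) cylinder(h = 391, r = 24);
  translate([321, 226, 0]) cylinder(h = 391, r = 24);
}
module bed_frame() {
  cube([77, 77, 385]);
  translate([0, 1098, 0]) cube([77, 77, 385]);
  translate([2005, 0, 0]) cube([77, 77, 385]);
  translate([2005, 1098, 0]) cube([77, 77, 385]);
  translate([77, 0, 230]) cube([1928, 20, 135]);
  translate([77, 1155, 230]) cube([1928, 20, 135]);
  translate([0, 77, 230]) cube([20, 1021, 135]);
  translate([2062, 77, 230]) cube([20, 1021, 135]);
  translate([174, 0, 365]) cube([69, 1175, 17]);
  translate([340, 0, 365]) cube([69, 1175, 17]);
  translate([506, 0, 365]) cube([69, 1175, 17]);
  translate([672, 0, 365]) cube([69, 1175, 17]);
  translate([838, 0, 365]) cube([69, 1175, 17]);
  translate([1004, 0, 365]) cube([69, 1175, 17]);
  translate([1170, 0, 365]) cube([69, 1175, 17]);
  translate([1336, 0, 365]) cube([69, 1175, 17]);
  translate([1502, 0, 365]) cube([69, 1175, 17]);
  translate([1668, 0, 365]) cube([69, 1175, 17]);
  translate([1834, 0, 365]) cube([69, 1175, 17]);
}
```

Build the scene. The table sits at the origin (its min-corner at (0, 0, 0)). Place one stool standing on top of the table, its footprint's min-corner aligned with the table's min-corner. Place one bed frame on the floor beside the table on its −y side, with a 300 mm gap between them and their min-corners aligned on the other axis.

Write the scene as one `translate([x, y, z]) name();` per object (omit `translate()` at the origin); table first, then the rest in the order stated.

table();
translate([0, 0, 686]) stool();
translate([0, -1475, 0]) bed_frame();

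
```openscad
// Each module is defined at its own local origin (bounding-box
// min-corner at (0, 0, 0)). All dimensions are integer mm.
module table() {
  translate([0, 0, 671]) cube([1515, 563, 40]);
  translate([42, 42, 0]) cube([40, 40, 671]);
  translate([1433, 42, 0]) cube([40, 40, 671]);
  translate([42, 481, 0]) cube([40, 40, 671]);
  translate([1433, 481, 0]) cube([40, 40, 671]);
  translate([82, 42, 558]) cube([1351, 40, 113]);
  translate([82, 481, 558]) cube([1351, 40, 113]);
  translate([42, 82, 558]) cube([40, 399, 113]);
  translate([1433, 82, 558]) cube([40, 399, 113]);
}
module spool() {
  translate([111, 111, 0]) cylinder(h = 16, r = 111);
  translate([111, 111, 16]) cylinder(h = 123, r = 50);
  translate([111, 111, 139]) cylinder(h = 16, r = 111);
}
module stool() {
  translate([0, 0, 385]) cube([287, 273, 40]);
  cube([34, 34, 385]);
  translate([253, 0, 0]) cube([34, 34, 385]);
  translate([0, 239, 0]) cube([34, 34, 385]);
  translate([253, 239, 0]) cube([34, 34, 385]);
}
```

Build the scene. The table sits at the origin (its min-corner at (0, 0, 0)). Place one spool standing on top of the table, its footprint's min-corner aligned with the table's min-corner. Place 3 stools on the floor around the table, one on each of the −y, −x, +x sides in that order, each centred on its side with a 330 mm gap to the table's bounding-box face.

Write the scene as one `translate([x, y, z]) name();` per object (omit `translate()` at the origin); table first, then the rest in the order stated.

table();
translate([0, 0, 711]) spool();
translate([614, -603, 0]) stool();
translate([-617, 145, 0]) stool();
translate([1845, 145, 0]) stool();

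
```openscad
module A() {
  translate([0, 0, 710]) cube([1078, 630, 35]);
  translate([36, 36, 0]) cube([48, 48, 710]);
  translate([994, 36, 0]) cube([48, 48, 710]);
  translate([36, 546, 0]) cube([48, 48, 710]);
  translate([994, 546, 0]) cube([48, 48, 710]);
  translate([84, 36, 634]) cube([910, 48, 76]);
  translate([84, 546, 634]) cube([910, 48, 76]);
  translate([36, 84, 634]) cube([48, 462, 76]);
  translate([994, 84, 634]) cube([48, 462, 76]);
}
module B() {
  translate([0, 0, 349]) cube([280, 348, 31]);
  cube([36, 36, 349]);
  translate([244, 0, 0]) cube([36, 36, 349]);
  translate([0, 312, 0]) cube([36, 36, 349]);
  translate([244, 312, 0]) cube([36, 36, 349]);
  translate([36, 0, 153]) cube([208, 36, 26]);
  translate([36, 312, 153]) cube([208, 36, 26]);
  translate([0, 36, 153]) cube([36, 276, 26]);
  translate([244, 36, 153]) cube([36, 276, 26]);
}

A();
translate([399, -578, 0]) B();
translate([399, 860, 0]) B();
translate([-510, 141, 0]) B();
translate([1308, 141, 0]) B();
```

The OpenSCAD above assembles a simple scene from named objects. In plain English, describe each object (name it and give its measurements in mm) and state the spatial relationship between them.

A is a table: top 1078 mm (x) × 630 mm (y), 35 mm thick, upper face at z = 745 mm, on four 48×48 mm square legs, each inset 36 mm from the nearest pair of top edges, running from z = 0 to the bottom of the top. Four apron rails, 48 mm thick and 76 mm tall, run between adjacent legs with their top edges flush with the underside of the top and their outer faces flush with the legs' outer faces.

B is a four-legged stool. The seat is a 280×348×31 mm slab whose top surface is at z = 380 mm; four square legs, each 36×36 mm in cross-section, run from the floor (z = 0) to the underside of the seat, each flush with a corner of the seat. Four stretchers, 36 mm wide and 26 mm tall, connect adjacent legs with their undersides at z = 153 mm, each running between the inner faces of the legs it joins and aligned with the legs' outer faces on the other axis.

Four stools sit around the table at the −y, +y, −x, +x sides.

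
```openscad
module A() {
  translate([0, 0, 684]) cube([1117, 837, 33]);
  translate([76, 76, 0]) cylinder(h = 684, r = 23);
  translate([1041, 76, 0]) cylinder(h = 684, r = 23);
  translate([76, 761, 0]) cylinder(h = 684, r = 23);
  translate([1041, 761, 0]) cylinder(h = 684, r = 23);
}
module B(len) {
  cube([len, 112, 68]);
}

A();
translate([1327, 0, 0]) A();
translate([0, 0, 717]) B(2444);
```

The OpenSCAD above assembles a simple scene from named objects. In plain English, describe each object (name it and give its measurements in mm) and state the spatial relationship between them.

A is a rectangular dining table. The top is 1117×837×33 mm with its upper surface at z = 717 mm. It stands on four round legs of 46 mm diameter, each leg's bounding box inset 53 mm from the nearest pair of top edges, running from the floor to the underside of the top.

B is a rectangular beam 2444 mm long (x), 112 mm deep (y), 68 mm thick (z).

The beam spans the tops of two tables placed 210 mm apart, resting at z = 717 mm.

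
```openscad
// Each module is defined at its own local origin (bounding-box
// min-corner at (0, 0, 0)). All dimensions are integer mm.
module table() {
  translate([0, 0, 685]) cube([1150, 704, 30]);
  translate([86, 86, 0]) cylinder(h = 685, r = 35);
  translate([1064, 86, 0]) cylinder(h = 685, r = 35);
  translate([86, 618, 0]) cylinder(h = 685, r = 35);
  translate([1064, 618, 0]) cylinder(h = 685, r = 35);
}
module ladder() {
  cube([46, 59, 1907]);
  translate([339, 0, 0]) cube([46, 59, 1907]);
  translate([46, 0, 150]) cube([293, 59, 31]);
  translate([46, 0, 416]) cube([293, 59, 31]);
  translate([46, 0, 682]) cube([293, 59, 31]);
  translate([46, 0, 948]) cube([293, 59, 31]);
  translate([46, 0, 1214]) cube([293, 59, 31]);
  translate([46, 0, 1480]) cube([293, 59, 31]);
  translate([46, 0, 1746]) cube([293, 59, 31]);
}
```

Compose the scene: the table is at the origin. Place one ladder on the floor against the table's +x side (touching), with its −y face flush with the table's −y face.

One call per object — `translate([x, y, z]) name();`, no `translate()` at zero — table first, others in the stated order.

table();
translate([1150, 0, 0]) ladder();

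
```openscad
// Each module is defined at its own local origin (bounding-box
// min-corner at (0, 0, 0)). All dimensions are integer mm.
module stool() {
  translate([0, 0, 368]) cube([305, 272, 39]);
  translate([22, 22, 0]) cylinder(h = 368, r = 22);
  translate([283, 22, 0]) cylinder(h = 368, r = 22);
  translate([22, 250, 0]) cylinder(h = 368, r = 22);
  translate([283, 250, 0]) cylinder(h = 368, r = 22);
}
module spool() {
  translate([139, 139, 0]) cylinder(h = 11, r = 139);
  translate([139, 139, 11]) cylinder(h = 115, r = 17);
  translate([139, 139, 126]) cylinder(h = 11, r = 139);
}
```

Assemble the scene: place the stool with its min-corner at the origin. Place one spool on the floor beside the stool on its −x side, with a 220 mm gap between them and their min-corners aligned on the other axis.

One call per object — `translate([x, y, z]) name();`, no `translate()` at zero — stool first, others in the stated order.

stool();
translate([-498, 0, 0]) spool();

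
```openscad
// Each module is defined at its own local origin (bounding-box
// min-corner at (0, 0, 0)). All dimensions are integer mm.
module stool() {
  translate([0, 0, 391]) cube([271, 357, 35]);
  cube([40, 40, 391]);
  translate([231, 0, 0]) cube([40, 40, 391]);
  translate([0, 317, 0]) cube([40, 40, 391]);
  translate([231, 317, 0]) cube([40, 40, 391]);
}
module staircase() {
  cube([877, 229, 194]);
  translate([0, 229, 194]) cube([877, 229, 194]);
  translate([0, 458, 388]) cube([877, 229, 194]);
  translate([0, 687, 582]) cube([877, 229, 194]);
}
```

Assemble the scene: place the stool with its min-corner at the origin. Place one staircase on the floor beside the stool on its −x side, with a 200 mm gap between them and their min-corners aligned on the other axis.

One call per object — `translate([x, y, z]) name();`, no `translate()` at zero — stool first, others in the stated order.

stool();
translate([-1077, 0, 0]) staircase();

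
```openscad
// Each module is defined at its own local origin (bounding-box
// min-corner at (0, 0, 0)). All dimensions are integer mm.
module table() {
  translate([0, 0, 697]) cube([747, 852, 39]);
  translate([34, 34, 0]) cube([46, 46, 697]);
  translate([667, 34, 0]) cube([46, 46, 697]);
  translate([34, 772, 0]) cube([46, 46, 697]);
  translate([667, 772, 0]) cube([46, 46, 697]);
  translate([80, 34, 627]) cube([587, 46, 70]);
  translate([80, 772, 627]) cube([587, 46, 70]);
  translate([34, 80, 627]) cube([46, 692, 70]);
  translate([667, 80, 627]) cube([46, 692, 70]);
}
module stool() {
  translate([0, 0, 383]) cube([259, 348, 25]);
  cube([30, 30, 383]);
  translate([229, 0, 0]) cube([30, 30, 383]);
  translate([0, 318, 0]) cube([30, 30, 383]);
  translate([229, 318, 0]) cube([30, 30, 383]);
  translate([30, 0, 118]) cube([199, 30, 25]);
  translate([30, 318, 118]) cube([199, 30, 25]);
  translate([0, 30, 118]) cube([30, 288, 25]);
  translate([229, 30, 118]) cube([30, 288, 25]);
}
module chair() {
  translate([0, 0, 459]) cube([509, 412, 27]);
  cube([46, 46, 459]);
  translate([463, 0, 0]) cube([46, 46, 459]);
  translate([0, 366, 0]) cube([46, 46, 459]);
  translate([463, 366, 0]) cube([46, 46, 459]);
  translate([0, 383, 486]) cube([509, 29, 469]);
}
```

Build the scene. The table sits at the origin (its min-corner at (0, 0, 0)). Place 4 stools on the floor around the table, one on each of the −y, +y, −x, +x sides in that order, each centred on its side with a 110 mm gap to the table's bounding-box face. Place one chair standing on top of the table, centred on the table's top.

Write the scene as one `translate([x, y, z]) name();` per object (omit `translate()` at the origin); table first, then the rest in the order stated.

table();
translate([244, -458, 0]) stool();
translate([244, 962, 0]) stool();
translate([-369, 252, 0]) stool();
translate([857, 252, 0]) stool();
translate([119, 220, 736]) chair();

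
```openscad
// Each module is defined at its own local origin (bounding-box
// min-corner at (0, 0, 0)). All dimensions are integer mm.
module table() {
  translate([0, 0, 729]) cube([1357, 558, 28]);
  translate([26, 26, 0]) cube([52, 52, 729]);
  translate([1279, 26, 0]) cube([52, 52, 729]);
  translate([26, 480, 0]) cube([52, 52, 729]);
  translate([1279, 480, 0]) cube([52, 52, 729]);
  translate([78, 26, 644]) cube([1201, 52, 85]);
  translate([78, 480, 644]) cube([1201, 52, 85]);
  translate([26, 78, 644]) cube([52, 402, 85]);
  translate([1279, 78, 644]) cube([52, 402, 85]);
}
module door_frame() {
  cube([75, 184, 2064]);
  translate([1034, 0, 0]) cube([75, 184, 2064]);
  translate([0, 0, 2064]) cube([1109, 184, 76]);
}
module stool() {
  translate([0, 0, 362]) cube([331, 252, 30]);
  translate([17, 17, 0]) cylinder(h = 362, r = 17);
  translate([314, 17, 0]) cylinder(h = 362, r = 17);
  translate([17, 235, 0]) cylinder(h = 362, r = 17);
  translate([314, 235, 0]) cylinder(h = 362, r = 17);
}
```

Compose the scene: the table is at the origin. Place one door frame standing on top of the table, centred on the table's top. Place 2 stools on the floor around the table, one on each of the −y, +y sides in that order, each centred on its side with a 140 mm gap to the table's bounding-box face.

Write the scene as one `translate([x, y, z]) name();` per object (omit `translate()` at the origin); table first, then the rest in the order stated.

table();
translate([124, 187, 757]) door_frame();
translate([513, -392, 0]) stool();
translate([513, 698, 0]) stool();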